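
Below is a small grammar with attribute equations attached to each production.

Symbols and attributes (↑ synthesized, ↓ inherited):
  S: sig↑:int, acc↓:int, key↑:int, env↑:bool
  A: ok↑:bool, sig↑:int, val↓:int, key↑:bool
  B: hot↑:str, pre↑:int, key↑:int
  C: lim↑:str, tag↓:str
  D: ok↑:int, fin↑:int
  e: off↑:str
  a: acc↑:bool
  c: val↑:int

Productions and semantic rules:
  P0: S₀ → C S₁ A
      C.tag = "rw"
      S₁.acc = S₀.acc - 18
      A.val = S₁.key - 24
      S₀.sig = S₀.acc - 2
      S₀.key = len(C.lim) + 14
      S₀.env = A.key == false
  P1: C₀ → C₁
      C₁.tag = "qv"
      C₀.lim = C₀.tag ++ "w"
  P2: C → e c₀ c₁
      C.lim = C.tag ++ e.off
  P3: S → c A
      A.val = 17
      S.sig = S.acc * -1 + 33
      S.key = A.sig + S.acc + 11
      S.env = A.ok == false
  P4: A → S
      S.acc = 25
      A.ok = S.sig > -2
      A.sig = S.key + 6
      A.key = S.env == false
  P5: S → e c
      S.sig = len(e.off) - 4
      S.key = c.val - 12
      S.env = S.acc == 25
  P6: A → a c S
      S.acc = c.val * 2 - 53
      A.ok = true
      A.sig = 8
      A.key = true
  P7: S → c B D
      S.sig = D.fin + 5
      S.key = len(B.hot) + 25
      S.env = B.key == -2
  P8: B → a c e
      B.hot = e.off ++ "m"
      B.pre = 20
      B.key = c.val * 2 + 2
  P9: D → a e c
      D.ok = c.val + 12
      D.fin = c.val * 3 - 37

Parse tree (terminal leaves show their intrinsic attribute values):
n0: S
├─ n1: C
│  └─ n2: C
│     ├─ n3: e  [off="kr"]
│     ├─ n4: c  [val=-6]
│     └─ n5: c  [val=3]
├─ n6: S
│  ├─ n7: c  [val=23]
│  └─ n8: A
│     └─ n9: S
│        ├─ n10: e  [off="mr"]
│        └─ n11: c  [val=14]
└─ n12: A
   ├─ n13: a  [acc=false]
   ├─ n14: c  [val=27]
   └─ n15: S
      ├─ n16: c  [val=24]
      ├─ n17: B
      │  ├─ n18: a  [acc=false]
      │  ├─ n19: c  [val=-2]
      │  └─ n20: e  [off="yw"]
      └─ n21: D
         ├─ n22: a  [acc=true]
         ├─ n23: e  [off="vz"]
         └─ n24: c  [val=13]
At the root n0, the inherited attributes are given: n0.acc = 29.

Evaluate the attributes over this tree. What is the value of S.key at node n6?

30

1. n0.acc = 29  [given at root]
2. n1.tag = "rw"  ["rw"]
3. n2.tag = "qv"  ["qv"]
4. n3.off = "kr"  [terminal]
5. n4.val = -6  [terminal]
6. n5.val = 3  [terminal]
7. n2.lim = "qvkr"  [C.tag ++ e.off]
8. n1.lim = "rww"  [C₀.tag ++ "w"]
9. n6.acc = 11  [S₀.acc - 18]
10. n7.val = 23  [terminal]
11. n8.val = 17  [17]
12. n9.acc = 25  [25]
13. n10.off = "mr"  [terminal]
14. n11.val = 14  [terminal]
15. n9.sig = -2  [len(e.off) - 4]
16. n9.key = 2  [c.val - 12]
17. n9.env = true  [S.acc == 25]
18. n8.ok = false  [S.sig > -2]
19. n8.sig = 8  [S.key + 6]
20. n8.key = false  [S.env == false]
21. n6.sig = 22  [S.acc * -1 + 33]
22. n6.key = 30  [A.sig + S.acc + 11]
23. n6.env = true  [A.ok == false]
24. n12.val = 6  [S₁.key - 24]
25. n13.acc = false  [terminal]
26. n14.val = 27  [terminal]
27. n15.acc = 1  [c.val * 2 - 53]
28. n16.val = 24  [terminal]
29. n18.acc = false  [terminal]
30. n19.val = -2  [terminal]
31. n20.off = "yw"  [terminal]
32. n17.hot = "ywm"  [e.off ++ "m"]
33. n17.pre = 20  [20]
34. n17.key = -2  [c.val * 2 + 2]
35. n22.acc = true  [terminal]
36. n23.off = "vz"  [terminal]
37. n24.val = 13  [terminal]
38. n21.ok = 25  [c.val + 12]
39. n21.fin = 2  [c.val * 3 - 37]
40. n15.sig = 7  [D.fin + 5]
41. n15.key = 28  [len(B.hot) + 25]
42. n15.env = true  [B.key == -2]
43. n12.ok = true  [true]
44. n12.sig = 8  [8]
45. n12.key = true  [true]
46. n0.sig = 27  [S₀.acc - 2]
47. n0.key = 17  [len(C.lim) + 14]
48. n0.env = false  [A.key == false]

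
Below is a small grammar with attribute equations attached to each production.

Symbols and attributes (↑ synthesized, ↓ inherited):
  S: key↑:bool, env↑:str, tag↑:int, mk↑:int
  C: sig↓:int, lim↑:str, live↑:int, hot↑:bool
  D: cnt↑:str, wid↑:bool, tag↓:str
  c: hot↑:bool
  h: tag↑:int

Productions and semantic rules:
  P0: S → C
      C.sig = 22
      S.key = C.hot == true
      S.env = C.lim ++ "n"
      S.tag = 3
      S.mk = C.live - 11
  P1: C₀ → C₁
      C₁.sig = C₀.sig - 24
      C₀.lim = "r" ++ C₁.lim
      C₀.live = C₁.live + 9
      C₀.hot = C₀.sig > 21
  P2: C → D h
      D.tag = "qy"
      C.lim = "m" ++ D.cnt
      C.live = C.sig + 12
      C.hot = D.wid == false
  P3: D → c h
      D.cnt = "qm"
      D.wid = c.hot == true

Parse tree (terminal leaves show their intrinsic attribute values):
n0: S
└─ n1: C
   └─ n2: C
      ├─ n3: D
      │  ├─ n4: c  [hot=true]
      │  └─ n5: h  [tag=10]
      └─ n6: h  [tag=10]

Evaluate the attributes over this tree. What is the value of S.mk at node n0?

1. n1.sig = 22  [22]
2. n2.sig = -2  [C₀.sig - 24]
3. n3.tag = "qy"  ["qy"]
4. n4.hot = true  [terminal]
5. n5.tag = 10  [terminal]
6. n3.cnt = "qm"  ["qm"]
7. n3.wid = true  [c.hot == true]
8. n6.tag = 10  [terminal]
9. n2.lim = "mqm"  ["m" ++ D.cnt]
10. n2.live = 10  [C.sig + 12]
11. n2.hot = false  [D.wid == false]
12. n1.lim = "rmqm"  ["r" ++ C₁.lim]
13. n1.live = 19  [C₁.live + 9]
14. n1.hot = true  [C₀.sig > 21]
15. n0.key = true  [C.hot == true]
16. n0.env = "rmqmn"  [C.lim ++ "n"]
17. n0.tag = 3  [3]
18. n0.mk = 8  [C.live - 11]

8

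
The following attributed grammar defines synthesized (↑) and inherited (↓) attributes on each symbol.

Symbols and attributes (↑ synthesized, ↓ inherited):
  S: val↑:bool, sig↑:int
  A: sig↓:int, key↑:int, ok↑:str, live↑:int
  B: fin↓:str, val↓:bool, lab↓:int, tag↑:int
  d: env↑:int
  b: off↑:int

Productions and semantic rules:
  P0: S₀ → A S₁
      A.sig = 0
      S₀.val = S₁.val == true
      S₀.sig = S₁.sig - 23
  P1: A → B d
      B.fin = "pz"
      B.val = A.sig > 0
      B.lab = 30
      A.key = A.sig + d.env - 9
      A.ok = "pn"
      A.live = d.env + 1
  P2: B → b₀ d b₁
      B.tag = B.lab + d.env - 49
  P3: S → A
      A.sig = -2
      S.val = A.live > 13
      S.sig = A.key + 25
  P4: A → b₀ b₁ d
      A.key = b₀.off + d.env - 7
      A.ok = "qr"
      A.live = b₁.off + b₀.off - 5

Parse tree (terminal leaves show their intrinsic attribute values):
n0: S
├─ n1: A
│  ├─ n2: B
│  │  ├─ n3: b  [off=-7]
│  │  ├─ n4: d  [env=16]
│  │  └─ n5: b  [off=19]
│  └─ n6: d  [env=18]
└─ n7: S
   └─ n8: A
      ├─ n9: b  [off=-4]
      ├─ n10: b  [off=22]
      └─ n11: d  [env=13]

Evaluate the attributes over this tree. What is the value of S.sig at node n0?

1. n1.sig = 0  [0]
2. n2.fin = "pz"  ["pz"]
3. n2.val = false  [A.sig > 0]
4. n2.lab = 30  [30]
5. n3.off = -7  [terminal]
6. n4.env = 16  [terminal]
7. n5.off = 19  [terminal]
8. n2.tag = -3  [B.lab + d.env - 49]
9. n6.env = 18  [terminal]
10. n1.key = 9  [A.sig + d.env - 9]
11. n1.ok = "pn"  ["pn"]
12. n1.live = 19  [d.env + 1]
13. n8.sig = -2  [-2]
14. n9.off = -4  [terminal]
15. n10.off = 22  [terminal]
16. n11.env = 13  [terminal]
17. n8.key = 2  [b₀.off + d.env - 7]
18. n8.ok = "qr"  ["qr"]
19. n8.live = 13  [b₁.off + b₀.off - 5]
20. n7.val = false  [A.live > 13]
21. n7.sig = 27  [A.key + 25]
22. n0.val = false  [S₁.val == true]
23. n0.sig = 4  [S₁.sig - 23]

4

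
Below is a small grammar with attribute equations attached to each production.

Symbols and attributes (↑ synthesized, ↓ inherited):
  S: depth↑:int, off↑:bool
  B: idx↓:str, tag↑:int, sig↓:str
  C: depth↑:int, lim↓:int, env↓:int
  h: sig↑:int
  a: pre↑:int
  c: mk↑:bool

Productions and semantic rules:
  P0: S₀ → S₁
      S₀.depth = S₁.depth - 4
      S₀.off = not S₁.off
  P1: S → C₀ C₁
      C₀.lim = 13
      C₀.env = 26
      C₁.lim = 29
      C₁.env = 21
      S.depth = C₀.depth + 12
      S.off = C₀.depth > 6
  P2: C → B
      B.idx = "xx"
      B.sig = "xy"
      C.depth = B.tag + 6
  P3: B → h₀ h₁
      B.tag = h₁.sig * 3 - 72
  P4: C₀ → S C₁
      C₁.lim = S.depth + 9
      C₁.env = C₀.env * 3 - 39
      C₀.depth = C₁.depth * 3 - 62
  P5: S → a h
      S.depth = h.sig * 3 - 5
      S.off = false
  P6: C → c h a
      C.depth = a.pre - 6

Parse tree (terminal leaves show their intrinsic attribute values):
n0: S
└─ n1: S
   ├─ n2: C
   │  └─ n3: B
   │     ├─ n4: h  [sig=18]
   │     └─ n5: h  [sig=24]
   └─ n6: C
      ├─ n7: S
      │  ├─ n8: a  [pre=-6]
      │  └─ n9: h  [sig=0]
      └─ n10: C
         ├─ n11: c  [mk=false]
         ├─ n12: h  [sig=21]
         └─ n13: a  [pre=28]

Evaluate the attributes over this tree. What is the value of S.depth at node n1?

1. n2.lim = 13  [13]
2. n2.env = 26  [26]
3. n3.idx = "xx"  ["xx"]
4. n3.sig = "xy"  ["xy"]
5. n4.sig = 18  [terminal]
6. n5.sig = 24  [terminal]
7. n3.tag = 0  [h₁.sig * 3 - 72]
8. n2.depth = 6  [B.tag + 6]
9. n6.lim = 29  [29]
10. n6.env = 21  [21]
11. n8.pre = -6  [terminal]
12. n9.sig = 0  [terminal]
13. n7.depth = -5  [h.sig * 3 - 5]
14. n7.off = false  [false]
15. n10.lim = 4  [S.depth + 9]
16. n10.env = 24  [C₀.env * 3 - 39]
17. n11.mk = false  [terminal]
18. n12.sig = 21  [terminal]
19. n13.pre = 28  [terminal]
20. n10.depth = 22  [a.pre - 6]
21. n6.depth = 4  [C₁.depth * 3 - 62]
22. n1.depth = 18  [C₀.depth + 12]
23. n1.off = false  [C₀.depth > 6]
24. n0.depth = 14  [S₁.depth - 4]
25. n0.off = true  [not S₁.off]

18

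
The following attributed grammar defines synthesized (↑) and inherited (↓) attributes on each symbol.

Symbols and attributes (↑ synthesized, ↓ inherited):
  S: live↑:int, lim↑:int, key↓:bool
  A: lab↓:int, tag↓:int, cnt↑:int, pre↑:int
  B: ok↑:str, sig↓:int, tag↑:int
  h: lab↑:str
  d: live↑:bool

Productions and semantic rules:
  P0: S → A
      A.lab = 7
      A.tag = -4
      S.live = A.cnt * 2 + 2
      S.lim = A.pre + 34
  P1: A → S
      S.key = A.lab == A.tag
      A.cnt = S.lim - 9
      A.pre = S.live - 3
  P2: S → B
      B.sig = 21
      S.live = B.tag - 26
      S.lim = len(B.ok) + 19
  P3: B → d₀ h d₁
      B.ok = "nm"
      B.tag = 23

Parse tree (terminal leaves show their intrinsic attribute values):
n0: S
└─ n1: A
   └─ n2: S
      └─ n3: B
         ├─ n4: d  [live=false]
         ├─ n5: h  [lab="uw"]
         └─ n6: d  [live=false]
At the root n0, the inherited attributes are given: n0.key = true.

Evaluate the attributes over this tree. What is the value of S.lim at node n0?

28

1. n0.key = true  [given at root]
2. n1.lab = 7  [7]
3. n1.tag = -4  [-4]
4. n2.key = false  [A.lab == A.tag]
5. n3.sig = 21  [21]
6. n4.live = false  [terminal]
7. n5.lab = "uw"  [terminal]
8. n6.live = false  [terminal]
9. n3.ok = "nm"  ["nm"]
10. n3.tag = 23  [23]
11. n2.live = -3  [B.tag - 26]
12. n2.lim = 21  [len(B.ok) + 19]
13. n1.cnt = 12  [S.lim - 9]
14. n1.pre = -6  [S.live - 3]
15. n0.live = 26  [A.cnt * 2 + 2]
16. n0.lim = 28  [A.pre + 34]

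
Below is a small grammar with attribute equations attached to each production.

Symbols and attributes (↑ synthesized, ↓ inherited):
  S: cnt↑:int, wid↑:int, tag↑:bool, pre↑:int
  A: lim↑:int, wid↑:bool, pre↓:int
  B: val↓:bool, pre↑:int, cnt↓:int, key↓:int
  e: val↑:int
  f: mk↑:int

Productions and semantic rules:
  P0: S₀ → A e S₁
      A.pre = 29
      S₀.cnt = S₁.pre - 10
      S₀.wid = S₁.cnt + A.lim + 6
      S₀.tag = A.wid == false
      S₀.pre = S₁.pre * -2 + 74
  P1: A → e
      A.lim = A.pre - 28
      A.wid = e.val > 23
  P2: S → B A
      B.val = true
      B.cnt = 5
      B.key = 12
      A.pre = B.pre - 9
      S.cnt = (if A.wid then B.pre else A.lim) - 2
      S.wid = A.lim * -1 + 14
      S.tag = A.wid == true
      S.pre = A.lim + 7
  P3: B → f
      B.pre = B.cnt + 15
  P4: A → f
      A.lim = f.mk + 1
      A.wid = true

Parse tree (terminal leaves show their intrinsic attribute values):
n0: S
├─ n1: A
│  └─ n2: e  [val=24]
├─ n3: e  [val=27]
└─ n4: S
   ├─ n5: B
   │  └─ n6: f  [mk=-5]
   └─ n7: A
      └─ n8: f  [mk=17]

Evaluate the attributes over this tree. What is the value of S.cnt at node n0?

1. n1.pre = 29  [29]
2. n2.val = 24  [terminal]
3. n1.lim = 1  [A.pre - 28]
4. n1.wid = true  [e.val > 23]
5. n3.val = 27  [terminal]
6. n5.val = true  [true]
7. n5.cnt = 5  [5]
8. n5.key = 12  [12]
9. n6.mk = -5  [terminal]
10. n5.pre = 20  [B.cnt + 15]
11. n7.pre = 11  [B.pre - 9]
12. n8.mk = 17  [terminal]
13. n7.lim = 18  [f.mk + 1]
14. n7.wid = true  [true]
15. n4.cnt = 18  [(if A.wid then B.pre else A.lim) - 2]
16. n4.wid = -4  [A.lim * -1 + 14]
17. n4.tag = true  [A.wid == true]
18. n4.pre = 25  [A.lim + 7]
19. n0.cnt = 15  [S₁.pre - 10]
20. n0.wid = 25  [S₁.cnt + A.lim + 6]
21. n0.tag = false  [A.wid == false]
22. n0.pre = 24  [S₁.pre * -2 + 74]

15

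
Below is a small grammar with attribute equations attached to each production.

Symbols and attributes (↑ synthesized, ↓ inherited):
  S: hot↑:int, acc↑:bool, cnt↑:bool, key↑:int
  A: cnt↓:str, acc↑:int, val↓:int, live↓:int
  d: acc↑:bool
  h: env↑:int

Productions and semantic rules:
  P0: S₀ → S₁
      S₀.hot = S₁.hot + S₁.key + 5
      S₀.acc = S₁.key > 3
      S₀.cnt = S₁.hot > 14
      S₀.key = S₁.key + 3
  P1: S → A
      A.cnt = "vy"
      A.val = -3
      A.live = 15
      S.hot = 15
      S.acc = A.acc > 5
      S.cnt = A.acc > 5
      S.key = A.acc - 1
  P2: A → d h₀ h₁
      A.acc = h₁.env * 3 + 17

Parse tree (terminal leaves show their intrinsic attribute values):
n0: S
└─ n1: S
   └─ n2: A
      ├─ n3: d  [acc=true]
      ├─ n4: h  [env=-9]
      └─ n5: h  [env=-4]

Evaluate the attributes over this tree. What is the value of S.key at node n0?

7

1. n2.cnt = "vy"  ["vy"]
2. n2.val = -3  [-3]
3. n2.live = 15  [15]
4. n3.acc = true  [terminal]
5. n4.env = -9  [terminal]
6. n5.env = -4  [terminal]
7. n2.acc = 5  [h₁.env * 3 + 17]
8. n1.hot = 15  [15]
9. n1.acc = false  [A.acc > 5]
10. n1.cnt = false  [A.acc > 5]
11. n1.key = 4  [A.acc - 1]
12. n0.hot = 24  [S₁.hot + S₁.key + 5]
13. n0.acc = true  [S₁.key > 3]
14. n0.cnt = true  [S₁.hot > 14]
15. n0.key = 7  [S₁.key + 3]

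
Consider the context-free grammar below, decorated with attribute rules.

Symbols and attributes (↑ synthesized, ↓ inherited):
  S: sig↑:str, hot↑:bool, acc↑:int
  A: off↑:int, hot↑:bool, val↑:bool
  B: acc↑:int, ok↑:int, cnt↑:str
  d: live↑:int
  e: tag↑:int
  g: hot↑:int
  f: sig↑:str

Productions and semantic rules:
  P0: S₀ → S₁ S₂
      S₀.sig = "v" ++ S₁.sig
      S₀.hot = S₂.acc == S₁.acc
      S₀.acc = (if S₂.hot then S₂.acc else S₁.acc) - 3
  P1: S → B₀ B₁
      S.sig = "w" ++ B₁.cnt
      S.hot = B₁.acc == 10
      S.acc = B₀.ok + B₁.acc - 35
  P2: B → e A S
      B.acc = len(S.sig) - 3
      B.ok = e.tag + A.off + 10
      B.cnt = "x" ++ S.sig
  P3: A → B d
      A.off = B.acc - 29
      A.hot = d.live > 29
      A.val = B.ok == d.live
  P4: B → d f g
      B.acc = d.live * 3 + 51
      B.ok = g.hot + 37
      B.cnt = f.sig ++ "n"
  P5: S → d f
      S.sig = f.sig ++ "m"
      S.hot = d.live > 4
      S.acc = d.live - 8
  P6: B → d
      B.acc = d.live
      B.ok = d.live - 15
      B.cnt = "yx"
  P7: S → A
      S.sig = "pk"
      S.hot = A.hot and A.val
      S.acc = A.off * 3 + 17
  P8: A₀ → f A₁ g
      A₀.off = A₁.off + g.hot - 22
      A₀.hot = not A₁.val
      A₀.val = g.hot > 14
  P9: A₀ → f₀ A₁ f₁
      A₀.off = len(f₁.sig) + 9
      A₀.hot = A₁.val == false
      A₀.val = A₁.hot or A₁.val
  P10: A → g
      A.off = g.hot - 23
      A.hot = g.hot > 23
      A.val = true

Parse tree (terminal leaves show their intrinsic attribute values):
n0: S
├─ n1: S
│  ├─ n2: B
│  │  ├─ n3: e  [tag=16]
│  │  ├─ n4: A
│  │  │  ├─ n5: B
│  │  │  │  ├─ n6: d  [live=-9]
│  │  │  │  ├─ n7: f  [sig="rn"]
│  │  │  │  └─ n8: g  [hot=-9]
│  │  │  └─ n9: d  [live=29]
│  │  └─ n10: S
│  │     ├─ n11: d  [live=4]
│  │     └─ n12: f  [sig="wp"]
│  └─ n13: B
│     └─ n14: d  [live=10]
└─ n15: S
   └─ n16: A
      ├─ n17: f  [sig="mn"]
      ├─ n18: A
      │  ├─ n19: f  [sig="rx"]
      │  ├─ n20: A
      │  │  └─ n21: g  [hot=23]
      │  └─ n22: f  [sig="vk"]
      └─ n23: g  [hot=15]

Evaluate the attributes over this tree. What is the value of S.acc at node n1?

1. n3.tag = 16  [terminal]
2. n6.live = -9  [terminal]
3. n7.sig = "rn"  [terminal]
4. n8.hot = -9  [terminal]
5. n5.acc = 24  [d.live * 3 + 51]
6. n5.ok = 28  [g.hot + 37]
7. n5.cnt = "rnn"  [f.sig ++ "n"]
8. n9.live = 29  [terminal]
9. n4.off = -5  [B.acc - 29]
10. n4.hot = false  [d.live > 29]
11. n4.val = false  [B.ok == d.live]
12. n11.live = 4  [terminal]
13. n12.sig = "wp"  [terminal]
14. n10.sig = "wpm"  [f.sig ++ "m"]
15. n10.hot = false  [d.live > 4]
16. n10.acc = -4  [d.live - 8]
17. n2.acc = 0  [len(S.sig) - 3]
18. n2.ok = 21  [e.tag + A.off + 10]
19. n2.cnt = "xwpm"  ["x" ++ S.sig]
20. n14.live = 10  [terminal]
21. n13.acc = 10  [d.live]
22. n13.ok = -5  [d.live - 15]
23. n13.cnt = "yx"  ["yx"]
24. n1.sig = "wyx"  ["w" ++ B₁.cnt]
25. n1.hot = true  [B₁.acc == 10]
26. n1.acc = -4  [B₀.ok + B₁.acc - 35]
27. n17.sig = "mn"  [terminal]
28. n19.sig = "rx"  [terminal]
29. n21.hot = 23  [terminal]
30. n20.off = 0  [g.hot - 23]
31. n20.hot = false  [g.hot > 23]
32. n20.val = true  [true]
33. n22.sig = "vk"  [terminal]
34. n18.off = 11  [len(f₁.sig) + 9]
35. n18.hot = false  [A₁.val == false]
36. n18.val = true  [A₁.hot or A₁.val]
37. n23.hot = 15  [terminal]
38. n16.off = 4  [A₁.off + g.hot - 22]
39. n16.hot = false  [not A₁.val]
40. n16.val = true  [g.hot > 14]
41. n15.sig = "pk"  ["pk"]
42. n15.hot = false  [A.hot and A.val]
43. n15.acc = 29  [A.off * 3 + 17]
44. n0.sig = "vwyx"  ["v" ++ S₁.sig]
45. n0.hot = false  [S₂.acc == S₁.acc]
46. n0.acc = -7  [(if S₂.hot then S₂.acc else S₁.acc) - 3]

-4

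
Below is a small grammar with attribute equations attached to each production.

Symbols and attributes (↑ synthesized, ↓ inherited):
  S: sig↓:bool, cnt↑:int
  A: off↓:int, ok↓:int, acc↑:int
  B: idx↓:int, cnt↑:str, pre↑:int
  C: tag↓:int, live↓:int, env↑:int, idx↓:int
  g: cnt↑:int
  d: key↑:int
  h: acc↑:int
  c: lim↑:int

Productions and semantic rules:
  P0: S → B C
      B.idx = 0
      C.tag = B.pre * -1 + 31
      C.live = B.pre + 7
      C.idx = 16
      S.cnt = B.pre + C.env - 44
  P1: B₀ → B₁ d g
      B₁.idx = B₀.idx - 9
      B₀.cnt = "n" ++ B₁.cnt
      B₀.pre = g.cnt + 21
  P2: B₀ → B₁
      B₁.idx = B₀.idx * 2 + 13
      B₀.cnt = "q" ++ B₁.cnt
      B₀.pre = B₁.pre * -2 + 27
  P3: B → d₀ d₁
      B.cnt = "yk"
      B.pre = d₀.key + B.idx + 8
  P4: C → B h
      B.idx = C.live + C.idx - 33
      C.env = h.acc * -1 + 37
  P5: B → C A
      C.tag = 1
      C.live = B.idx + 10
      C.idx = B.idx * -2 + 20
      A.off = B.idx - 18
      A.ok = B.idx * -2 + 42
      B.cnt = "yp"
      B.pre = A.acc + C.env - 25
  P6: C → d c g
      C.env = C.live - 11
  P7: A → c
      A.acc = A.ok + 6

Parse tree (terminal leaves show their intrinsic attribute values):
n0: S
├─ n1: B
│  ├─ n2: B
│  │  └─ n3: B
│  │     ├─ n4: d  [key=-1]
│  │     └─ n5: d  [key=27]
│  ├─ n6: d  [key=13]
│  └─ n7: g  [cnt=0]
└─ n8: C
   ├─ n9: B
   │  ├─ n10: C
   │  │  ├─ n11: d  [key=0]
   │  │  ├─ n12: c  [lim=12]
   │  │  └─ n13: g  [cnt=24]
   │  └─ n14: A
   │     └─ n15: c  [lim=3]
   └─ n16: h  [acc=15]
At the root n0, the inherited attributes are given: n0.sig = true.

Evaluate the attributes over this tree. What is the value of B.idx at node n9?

11

1. n0.sig = true  [given at root]
2. n1.idx = 0  [0]
3. n2.idx = -9  [B₀.idx - 9]
4. n3.idx = -5  [B₀.idx * 2 + 13]
5. n4.key = -1  [terminal]
6. n5.key = 27  [terminal]
7. n3.cnt = "yk"  ["yk"]
8. n3.pre = 2  [d₀.key + B.idx + 8]
9. n2.cnt = "qyk"  ["q" ++ B₁.cnt]
10. n2.pre = 23  [B₁.pre * -2 + 27]
11. n6.key = 13  [terminal]
12. n7.cnt = 0  [terminal]
13. n1.cnt = "nqyk"  ["n" ++ B₁.cnt]
14. n1.pre = 21  [g.cnt + 21]
15. n8.tag = 10  [B.pre * -1 + 31]
16. n8.live = 28  [B.pre + 7]
17. n8.idx = 16  [16]
18. n9.idx = 11  [C.live + C.idx - 33]
19. n10.tag = 1  [1]
20. n10.live = 21  [B.idx + 10]
21. n10.idx = -2  [B.idx * -2 + 20]
22. n11.key = 0  [terminal]
23. n12.lim = 12  [terminal]
24. n13.cnt = 24  [terminal]
25. n10.env = 10  [C.live - 11]
26. n14.off = -7  [B.idx - 18]
27. n14.ok = 20  [B.idx * -2 + 42]
28. n15.lim = 3  [terminal]
29. n14.acc = 26  [A.ok + 6]
30. n9.cnt = "yp"  ["yp"]
31. n9.pre = 11  [A.acc + C.env - 25]
32. n16.acc = 15  [terminal]
33. n8.env = 22  [h.acc * -1 + 37]
34. n0.cnt = -1  [B.pre + C.env - 44]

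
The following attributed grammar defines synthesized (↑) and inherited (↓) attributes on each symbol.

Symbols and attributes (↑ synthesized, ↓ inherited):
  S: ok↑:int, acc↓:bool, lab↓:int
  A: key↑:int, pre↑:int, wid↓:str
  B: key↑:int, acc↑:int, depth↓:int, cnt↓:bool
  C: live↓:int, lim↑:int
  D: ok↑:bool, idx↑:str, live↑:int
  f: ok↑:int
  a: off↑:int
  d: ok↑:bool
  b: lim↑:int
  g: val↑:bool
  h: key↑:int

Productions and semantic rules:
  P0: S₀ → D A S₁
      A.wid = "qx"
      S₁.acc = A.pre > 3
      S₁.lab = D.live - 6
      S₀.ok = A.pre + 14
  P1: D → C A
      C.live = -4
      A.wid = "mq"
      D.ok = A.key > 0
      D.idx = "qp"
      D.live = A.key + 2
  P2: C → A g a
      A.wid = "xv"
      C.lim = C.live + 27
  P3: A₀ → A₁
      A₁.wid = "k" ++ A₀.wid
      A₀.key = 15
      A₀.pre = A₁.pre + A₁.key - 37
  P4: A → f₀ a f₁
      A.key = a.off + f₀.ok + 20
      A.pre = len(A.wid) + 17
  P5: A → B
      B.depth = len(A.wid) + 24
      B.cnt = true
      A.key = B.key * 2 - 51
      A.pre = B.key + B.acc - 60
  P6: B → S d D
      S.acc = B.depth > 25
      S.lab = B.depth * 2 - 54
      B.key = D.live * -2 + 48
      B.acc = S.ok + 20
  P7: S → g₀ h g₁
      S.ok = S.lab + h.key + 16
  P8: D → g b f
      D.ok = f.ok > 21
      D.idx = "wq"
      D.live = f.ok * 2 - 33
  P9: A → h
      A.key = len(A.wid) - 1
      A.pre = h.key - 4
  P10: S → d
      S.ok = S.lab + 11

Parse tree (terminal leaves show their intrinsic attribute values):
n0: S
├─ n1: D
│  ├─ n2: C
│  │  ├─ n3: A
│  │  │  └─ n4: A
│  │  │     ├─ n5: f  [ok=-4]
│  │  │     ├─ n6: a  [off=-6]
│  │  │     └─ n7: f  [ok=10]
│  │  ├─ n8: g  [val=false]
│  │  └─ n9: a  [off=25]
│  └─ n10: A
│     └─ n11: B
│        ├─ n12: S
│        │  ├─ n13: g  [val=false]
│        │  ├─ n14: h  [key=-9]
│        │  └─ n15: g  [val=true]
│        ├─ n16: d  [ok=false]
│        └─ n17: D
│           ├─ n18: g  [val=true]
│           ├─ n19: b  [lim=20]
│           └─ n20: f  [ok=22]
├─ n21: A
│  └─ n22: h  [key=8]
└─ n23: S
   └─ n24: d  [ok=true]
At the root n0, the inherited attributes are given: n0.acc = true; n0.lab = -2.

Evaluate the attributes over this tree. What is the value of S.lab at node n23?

-3

1. n0.acc = true  [given at root]
2. n0.lab = -2  [given at root]
3. n2.live = -4  [-4]
4. n3.wid = "xv"  ["xv"]
5. n4.wid = "kxv"  ["k" ++ A₀.wid]
6. n5.ok = -4  [terminal]
7. n6.off = -6  [terminal]
8. n7.ok = 10  [terminal]
9. n4.key = 10  [a.off + f₀.ok + 20]
10. n4.pre = 20  [len(A.wid) + 17]
11. n3.key = 15  [15]
12. n3.pre = -7  [A₁.pre + A₁.key - 37]
13. n8.val = false  [terminal]
14. n9.off = 25  [terminal]
15. n2.lim = 23  [C.live + 27]
16. n10.wid = "mq"  ["mq"]
17. n11.depth = 26  [len(A.wid) + 24]
18. n11.cnt = true  [true]
19. n12.acc = true  [B.depth > 25]
20. n12.lab = -2  [B.depth * 2 - 54]
21. n13.val = false  [terminal]
22. n14.key = -9  [terminal]
23. n15.val = true  [terminal]
24. n12.ok = 5  [S.lab + h.key + 16]
25. n16.ok = false  [terminal]
26. n18.val = true  [terminal]
27. n19.lim = 20  [terminal]
28. n20.ok = 22  [terminal]
29. n17.ok = true  [f.ok > 21]
30. n17.idx = "wq"  ["wq"]
31. n17.live = 11  [f.ok * 2 - 33]
32. n11.key = 26  [D.live * -2 + 48]
33. n11.acc = 25  [S.ok + 20]
34. n10.key = 1  [B.key * 2 - 51]
35. n10.pre = -9  [B.key + B.acc - 60]
36. n1.ok = true  [A.key > 0]
37. n1.idx = "qp"  ["qp"]
38. n1.live = 3  [A.key + 2]
39. n21.wid = "qx"  ["qx"]
40. n22.key = 8  [terminal]
41. n21.key = 1  [len(A.wid) - 1]
42. n21.pre = 4  [h.key - 4]
43. n23.acc = true  [A.pre > 3]
44. n23.lab = -3  [D.live - 6]
45. n24.ok = true  [terminal]
46. n23.ok = 8  [S.lab + 11]
47. n0.ok = 18  [A.pre + 14]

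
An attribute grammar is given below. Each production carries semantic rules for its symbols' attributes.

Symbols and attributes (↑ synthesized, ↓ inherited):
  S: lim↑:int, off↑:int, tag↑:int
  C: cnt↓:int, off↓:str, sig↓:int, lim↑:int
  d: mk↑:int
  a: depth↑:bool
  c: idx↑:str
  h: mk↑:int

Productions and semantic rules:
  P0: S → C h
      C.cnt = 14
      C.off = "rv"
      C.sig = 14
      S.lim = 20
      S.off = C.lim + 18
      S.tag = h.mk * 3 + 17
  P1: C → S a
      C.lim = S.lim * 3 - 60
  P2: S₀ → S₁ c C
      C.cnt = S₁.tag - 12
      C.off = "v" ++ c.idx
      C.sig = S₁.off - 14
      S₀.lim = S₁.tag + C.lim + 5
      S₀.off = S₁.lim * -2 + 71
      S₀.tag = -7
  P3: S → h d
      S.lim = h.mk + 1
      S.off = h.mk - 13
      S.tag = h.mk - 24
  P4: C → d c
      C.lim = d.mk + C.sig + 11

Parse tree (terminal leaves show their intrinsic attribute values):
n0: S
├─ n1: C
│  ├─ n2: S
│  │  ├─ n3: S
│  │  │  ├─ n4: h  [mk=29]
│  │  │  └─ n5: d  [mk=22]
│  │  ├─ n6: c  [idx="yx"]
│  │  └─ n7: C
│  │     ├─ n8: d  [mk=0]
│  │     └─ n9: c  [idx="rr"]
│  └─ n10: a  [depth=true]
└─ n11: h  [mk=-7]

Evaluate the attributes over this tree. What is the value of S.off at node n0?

1. n1.cnt = 14  [14]
2. n1.off = "rv"  ["rv"]
3. n1.sig = 14  [14]
4. n4.mk = 29  [terminal]
5. n5.mk = 22  [terminal]
6. n3.lim = 30  [h.mk + 1]
7. n3.off = 16  [h.mk - 13]
8. n3.tag = 5  [h.mk - 24]
9. n6.idx = "yx"  [terminal]
10. n7.cnt = -7  [S₁.tag - 12]
11. n7.off = "vyx"  ["v" ++ c.idx]
12. n7.sig = 2  [S₁.off - 14]
13. n8.mk = 0  [terminal]
14. n9.idx = "rr"  [terminal]
15. n7.lim = 13  [d.mk + C.sig + 11]
16. n2.lim = 23  [S₁.tag + C.lim + 5]
17. n2.off = 11  [S₁.lim * -2 + 71]
18. n2.tag = -7  [-7]
19. n10.depth = true  [terminal]
20. n1.lim = 9  [S.lim * 3 - 60]
21. n11.mk = -7  [terminal]
22. n0.lim = 20  [20]
23. n0.off = 27  [C.lim + 18]
24. n0.tag = -4  [h.mk * 3 + 17]

27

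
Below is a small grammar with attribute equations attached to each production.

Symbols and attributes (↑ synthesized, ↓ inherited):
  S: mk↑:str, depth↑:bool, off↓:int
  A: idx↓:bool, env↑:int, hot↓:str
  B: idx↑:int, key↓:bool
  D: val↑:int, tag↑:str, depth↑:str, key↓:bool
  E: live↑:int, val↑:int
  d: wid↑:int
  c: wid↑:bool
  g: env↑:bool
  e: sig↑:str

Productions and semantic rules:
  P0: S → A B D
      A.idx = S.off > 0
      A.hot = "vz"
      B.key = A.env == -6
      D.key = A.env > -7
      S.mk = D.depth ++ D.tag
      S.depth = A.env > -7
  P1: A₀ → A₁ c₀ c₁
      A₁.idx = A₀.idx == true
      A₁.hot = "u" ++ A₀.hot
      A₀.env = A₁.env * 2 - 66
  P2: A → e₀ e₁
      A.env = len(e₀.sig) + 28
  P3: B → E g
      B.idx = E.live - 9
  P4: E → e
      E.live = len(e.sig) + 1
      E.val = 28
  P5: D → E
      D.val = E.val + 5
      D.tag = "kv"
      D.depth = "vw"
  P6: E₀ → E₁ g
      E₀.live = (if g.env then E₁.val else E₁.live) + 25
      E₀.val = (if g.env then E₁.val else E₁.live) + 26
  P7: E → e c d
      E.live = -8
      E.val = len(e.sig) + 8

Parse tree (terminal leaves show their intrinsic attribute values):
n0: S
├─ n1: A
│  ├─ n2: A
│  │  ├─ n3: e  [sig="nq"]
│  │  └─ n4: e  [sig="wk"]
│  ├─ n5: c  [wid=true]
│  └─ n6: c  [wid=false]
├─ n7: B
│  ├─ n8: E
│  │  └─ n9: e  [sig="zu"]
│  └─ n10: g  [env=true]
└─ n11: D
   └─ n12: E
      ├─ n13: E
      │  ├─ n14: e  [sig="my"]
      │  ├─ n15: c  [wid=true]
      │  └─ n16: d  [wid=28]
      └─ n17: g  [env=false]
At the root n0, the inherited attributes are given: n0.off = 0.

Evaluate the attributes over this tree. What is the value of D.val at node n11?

23

1. n0.off = 0  [given at root]
2. n1.idx = false  [S.off > 0]
3. n1.hot = "vz"  ["vz"]
4. n2.idx = false  [A₀.idx == true]
5. n2.hot = "uvz"  ["u" ++ A₀.hot]
6. n3.sig = "nq"  [terminal]
7. n4.sig = "wk"  [terminal]
8. n2.env = 30  [len(e₀.sig) + 28]
9. n5.wid = true  [terminal]
10. n6.wid = false  [terminal]
11. n1.env = -6  [A₁.env * 2 - 66]
12. n7.key = true  [A.env == -6]
13. n9.sig = "zu"  [terminal]
14. n8.live = 3  [len(e.sig) + 1]
15. n8.val = 28  [28]
16. n10.env = true  [terminal]
17. n7.idx = -6  [E.live - 9]
18. n11.key = true  [A.env > -7]
19. n14.sig = "my"  [terminal]
20. n15.wid = true  [terminal]
21. n16.wid = 28  [terminal]
22. n13.live = -8  [-8]
23. n13.val = 10  [len(e.sig) + 8]
24. n17.env = false  [terminal]
25. n12.live = 17  [(if g.env then E₁.val else E₁.live) + 25]
26. n12.val = 18  [(if g.env then E₁.val else E₁.live) + 26]
27. n11.val = 23  [E.val + 5]
28. n11.tag = "kv"  ["kv"]
29. n11.depth = "vw"  ["vw"]
30. n0.mk = "vwkv"  [D.depth ++ D.tag]
31. n0.depth = true  [A.env > -7]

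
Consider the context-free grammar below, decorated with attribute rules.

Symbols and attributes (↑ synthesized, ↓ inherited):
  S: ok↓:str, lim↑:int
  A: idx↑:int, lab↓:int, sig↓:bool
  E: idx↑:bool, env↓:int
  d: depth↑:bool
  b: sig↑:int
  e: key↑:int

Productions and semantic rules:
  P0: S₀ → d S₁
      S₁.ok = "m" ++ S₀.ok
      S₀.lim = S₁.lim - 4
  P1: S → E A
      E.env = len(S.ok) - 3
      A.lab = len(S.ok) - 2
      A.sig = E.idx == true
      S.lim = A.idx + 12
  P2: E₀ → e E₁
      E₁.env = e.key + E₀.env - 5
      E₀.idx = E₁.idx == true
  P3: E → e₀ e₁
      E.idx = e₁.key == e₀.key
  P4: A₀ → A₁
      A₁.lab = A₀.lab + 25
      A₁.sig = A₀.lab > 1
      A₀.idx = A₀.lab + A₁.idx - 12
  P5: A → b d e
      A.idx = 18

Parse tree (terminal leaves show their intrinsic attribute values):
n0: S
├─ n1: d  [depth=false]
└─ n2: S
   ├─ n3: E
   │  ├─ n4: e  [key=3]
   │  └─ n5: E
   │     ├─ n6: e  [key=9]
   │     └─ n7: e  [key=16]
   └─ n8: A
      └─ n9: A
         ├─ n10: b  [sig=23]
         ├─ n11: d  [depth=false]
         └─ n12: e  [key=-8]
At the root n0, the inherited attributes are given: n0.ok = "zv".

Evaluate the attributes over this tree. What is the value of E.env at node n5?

1. n0.ok = "zv"  [given at root]
2. n1.depth = false  [terminal]
3. n2.ok = "mzv"  ["m" ++ S₀.ok]
4. n3.env = 0  [len(S.ok) - 3]
5. n4.key = 3  [terminal]
6. n5.env = -2  [e.key + E₀.env - 5]
7. n6.key = 9  [terminal]
8. n7.key = 16  [terminal]
9. n5.idx = false  [e₁.key == e₀.key]
10. n3.idx = false  [E₁.idx == true]
11. n8.lab = 1  [len(S.ok) - 2]
12. n8.sig = false  [E.idx == true]
13. n9.lab = 26  [A₀.lab + 25]
14. n9.sig = false  [A₀.lab > 1]
15. n10.sig = 23  [terminal]
16. n11.depth = false  [terminal]
17. n12.key = -8  [terminal]
18. n9.idx = 18  [18]
19. n8.idx = 7  [A₀.lab + A₁.idx - 12]
20. n2.lim = 19  [A.idx + 12]
21. n0.lim = 15  [S₁.lim - 4]

-2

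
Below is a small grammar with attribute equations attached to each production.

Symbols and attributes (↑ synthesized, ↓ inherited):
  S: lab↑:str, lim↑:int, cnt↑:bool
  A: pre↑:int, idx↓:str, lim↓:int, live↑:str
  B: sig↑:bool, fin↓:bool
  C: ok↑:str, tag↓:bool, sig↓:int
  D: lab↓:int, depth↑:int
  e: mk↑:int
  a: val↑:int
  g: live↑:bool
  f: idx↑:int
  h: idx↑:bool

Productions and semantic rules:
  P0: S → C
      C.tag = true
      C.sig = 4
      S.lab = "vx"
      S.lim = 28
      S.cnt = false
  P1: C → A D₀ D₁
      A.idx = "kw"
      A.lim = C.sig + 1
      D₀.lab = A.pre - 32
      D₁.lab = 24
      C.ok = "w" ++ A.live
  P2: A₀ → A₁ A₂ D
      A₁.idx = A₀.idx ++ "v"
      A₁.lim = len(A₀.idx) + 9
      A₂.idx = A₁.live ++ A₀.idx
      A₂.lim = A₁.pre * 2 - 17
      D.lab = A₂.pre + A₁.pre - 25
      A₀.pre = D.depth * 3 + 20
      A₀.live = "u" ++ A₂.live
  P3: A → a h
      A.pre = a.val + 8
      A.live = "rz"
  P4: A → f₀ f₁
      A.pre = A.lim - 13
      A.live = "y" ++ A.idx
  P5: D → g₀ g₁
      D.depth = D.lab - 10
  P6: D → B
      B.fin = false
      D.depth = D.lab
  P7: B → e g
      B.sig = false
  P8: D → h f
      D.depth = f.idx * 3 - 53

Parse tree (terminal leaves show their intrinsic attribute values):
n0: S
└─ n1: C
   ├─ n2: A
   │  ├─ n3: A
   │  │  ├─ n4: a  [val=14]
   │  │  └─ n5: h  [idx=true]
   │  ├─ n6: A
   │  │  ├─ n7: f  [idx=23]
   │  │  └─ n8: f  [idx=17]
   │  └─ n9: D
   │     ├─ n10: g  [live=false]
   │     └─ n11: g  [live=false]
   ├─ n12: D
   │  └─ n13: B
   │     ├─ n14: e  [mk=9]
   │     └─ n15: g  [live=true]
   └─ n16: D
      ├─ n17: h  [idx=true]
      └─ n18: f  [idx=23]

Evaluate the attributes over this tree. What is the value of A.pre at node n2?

23

1. n1.tag = true  [true]
2. n1.sig = 4  [4]
3. n2.idx = "kw"  ["kw"]
4. n2.lim = 5  [C.sig + 1]
5. n3.idx = "kwv"  [A₀.idx ++ "v"]
6. n3.lim = 11  [len(A₀.idx) + 9]
7. n4.val = 14  [terminal]
8. n5.idx = true  [terminal]
9. n3.pre = 22  [a.val + 8]
10. n3.live = "rz"  ["rz"]
11. n6.idx = "rzkw"  [A₁.live ++ A₀.idx]
12. n6.lim = 27  [A₁.pre * 2 - 17]
13. n7.idx = 23  [terminal]
14. n8.idx = 17  [terminal]
15. n6.pre = 14  [A.lim - 13]
16. n6.live = "yrzkw"  ["y" ++ A.idx]
17. n9.lab = 11  [A₂.pre + A₁.pre - 25]
18. n10.live = false  [terminal]
19. n11.live = false  [terminal]
20. n9.depth = 1  [D.lab - 10]
21. n2.pre = 23  [D.depth * 3 + 20]
22. n2.live = "uyrzkw"  ["u" ++ A₂.live]
23. n12.lab = -9  [A.pre - 32]
24. n13.fin = false  [false]
25. n14.mk = 9  [terminal]
26. n15.live = true  [terminal]
27. n13.sig = false  [false]
28. n12.depth = -9  [D.lab]
29. n16.lab = 24  [24]
30. n17.idx = true  [terminal]
31. n18.idx = 23  [terminal]
32. n16.depth = 16  [f.idx * 3 - 53]
33. n1.ok = "wuyrzkw"  ["w" ++ A.live]
34. n0.lab = "vx"  ["vx"]
35. n0.lim = 28  [28]
36. n0.cnt = false  [false]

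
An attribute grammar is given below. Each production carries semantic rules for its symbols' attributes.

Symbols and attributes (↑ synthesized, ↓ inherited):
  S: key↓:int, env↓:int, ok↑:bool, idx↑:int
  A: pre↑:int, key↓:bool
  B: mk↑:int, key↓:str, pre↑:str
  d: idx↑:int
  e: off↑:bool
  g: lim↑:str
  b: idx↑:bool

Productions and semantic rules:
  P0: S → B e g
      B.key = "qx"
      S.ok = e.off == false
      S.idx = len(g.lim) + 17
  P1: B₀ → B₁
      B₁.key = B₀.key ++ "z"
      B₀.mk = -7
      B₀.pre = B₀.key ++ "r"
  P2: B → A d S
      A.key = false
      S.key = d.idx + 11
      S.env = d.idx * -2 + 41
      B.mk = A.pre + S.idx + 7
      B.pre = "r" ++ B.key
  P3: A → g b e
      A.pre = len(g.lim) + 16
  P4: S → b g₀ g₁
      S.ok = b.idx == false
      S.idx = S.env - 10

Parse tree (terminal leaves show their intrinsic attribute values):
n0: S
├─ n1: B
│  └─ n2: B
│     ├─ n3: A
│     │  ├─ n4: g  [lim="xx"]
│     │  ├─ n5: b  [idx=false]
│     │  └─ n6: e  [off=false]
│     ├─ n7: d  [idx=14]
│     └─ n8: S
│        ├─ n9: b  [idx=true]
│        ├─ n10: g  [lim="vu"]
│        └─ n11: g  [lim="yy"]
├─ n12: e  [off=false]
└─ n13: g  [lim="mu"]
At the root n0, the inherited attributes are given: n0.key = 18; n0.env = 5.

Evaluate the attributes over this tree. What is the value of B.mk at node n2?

28

1. n0.key = 18  [given at root]
2. n0.env = 5  [given at root]
3. n1.key = "qx"  ["qx"]
4. n2.key = "qxz"  [B₀.key ++ "z"]
5. n3.key = false  [false]
6. n4.lim = "xx"  [terminal]
7. n5.idx = false  [terminal]
8. n6.off = false  [terminal]
9. n3.pre = 18  [len(g.lim) + 16]
10. n7.idx = 14  [terminal]
11. n8.key = 25  [d.idx + 11]
12. n8.env = 13  [d.idx * -2 + 41]
13. n9.idx = true  [terminal]
14. n10.lim = "vu"  [terminal]
15. n11.lim = "yy"  [terminal]
16. n8.ok = false  [b.idx == false]
17. n8.idx = 3  [S.env - 10]
18. n2.mk = 28  [A.pre + S.idx + 7]
19. n2.pre = "rqxz"  ["r" ++ B.key]
20. n1.mk = -7  [-7]
21. n1.pre = "qxr"  [B₀.key ++ "r"]
22. n12.off = false  [terminal]
23. n13.lim = "mu"  [terminal]
24. n0.ok = true  [e.off == false]
25. n0.idx = 19  [len(g.lim) + 17]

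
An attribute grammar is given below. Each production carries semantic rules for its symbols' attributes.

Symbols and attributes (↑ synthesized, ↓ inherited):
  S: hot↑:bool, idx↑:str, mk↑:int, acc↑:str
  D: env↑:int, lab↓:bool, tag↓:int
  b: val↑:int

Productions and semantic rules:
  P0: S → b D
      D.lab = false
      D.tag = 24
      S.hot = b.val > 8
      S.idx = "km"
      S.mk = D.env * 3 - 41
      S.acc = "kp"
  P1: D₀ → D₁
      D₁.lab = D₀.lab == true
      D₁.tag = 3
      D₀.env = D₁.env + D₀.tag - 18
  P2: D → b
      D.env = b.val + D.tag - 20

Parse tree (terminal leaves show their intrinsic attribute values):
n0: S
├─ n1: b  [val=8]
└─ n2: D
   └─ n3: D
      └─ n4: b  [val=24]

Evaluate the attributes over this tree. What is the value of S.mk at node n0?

-2

1. n1.val = 8  [terminal]
2. n2.lab = false  [false]
3. n2.tag = 24  [24]
4. n3.lab = false  [D₀.lab == true]
5. n3.tag = 3  [3]
6. n4.val = 24  [terminal]
7. n3.env = 7  [b.val + D.tag - 20]
8. n2.env = 13  [D₁.env + D₀.tag - 18]
9. n0.hot = false  [b.val > 8]
10. n0.idx = "km"  ["km"]
11. n0.mk = -2  [D.env * 3 - 41]
12. n0.acc = "kp"  ["kp"]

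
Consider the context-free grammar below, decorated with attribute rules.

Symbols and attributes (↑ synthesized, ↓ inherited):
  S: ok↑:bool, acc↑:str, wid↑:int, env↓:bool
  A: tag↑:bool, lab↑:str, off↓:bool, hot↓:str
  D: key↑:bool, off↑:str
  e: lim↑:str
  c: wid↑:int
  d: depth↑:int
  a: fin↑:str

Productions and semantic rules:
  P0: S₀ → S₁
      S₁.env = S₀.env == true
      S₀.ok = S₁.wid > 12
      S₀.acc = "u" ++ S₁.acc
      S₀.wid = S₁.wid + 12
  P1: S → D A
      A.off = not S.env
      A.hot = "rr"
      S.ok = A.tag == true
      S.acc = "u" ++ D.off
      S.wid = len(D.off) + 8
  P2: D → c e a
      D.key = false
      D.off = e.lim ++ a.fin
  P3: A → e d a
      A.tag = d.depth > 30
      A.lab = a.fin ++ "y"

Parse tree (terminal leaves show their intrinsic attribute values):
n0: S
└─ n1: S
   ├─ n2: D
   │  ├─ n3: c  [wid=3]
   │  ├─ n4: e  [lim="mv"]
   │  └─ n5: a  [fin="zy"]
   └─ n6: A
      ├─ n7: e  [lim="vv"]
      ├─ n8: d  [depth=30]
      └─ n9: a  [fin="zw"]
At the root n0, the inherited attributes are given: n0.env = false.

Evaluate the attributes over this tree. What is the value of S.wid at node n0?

1. n0.env = false  [given at root]
2. n1.env = false  [S₀.env == true]
3. n3.wid = 3  [terminal]
4. n4.lim = "mv"  [terminal]
5. n5.fin = "zy"  [terminal]
6. n2.key = false  [false]
7. n2.off = "mvzy"  [e.lim ++ a.fin]
8. n6.off = true  [not S.env]
9. n6.hot = "rr"  ["rr"]
10. n7.lim = "vv"  [terminal]
11. n8.depth = 30  [terminal]
12. n9.fin = "zw"  [terminal]
13. n6.tag = false  [d.depth > 30]
14. n6.lab = "zwy"  [a.fin ++ "y"]
15. n1.ok = false  [A.tag == true]
16. n1.acc = "umvzy"  ["u" ++ D.off]
17. n1.wid = 12  [len(D.off) + 8]
18. n0.ok = false  [S₁.wid > 12]
19. n0.acc = "uumvzy"  ["u" ++ S₁.acc]
20. n0.wid = 24  [S₁.wid + 12]

24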